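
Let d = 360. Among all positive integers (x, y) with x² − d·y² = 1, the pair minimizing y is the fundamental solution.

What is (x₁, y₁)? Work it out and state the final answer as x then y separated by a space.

19 1

d=360: √d = [18; 1,36] (ℓ=2, even), read p_1/q_1
i=0: a=18 ⇒ p=18, q=1
i=1: a=1 ⇒ p=19, q=1
→ (19, 1).  Check: 19²=361, 360·1²=360, difference 1.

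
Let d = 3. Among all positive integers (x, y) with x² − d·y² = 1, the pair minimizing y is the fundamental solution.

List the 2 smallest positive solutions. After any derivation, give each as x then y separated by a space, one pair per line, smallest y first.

2 1
7 4

[1; 1,2] for √3; ℓ=2 ⇒ convergent index 1
step 0: (1, 1)  from 1·(1,0) + (0,1)
step 1: (2, 1)  from 1·(1,1) + (1,0)
→ (2, 1).  Check: 2²=4, 3·1²=3, difference 1.
k=2:  x_2 = 2·2+3·1·1 = 7,  y_2 = 2·1+1·2 = 4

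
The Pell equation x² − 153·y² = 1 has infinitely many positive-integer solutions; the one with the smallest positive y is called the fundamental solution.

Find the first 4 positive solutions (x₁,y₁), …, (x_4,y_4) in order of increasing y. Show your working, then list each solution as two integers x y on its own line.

√153 = [12; 2,1,2,2,2,1,2,24, …], period ℓ=8 (even) → k=7
k=0  a_k=12  p_k/q_k = 12/1
…
k=6  a_k=1  p_k/q_k = 804/65
k=7  a_k=2  p_k/q_k = 2177/176
fundamental: x₁=2177, y₁=176  (since 4739329 − 153·30976 = 1)
n=2: (2177,176)∘(2177,176) = (2177·2177+153·176·176, 2177·176+176·2177) = (9478657,766304)
n=3: (9478657,766304)∘(2177,176) = (2177·9478657+153·176·766304, 2177·766304+176·9478657) = (41270070401,3336487440)
n=4: (41270070401,3336487440)∘(2177,176) = (2177·41270070401+153·176·3336487440, 2177·3336487440+176·41270070401) = (179689877047297,14527065547456)

2177 176
9478657 766304
41270070401 3336487440
179689877047297 14527065547456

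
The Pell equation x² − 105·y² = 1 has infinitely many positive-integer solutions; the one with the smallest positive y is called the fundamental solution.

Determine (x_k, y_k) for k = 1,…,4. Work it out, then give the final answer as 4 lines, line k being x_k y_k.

41 4
3361 328
275561 26892
22592641 2204816

√105 → a₀=10, period (4,20); ℓ=2 even so k=1
a_0=10:  p_0=10·1+0=10,  q_0=10·0+1=1
a_1=4:  p_1=4·10+1=41,  q_1=4·1+0=4
fundamental: x₁=41, y₁=4  (since 1681 − 105·16 = 1)
(x_2, y_2) = (41·41 + 105·4·4, 41·4 + 4·41) = (3361, 328)
(x_3, y_3) = (41·3361 + 105·4·328, 41·328 + 4·3361) = (275561, 26892)
(x_4, y_4) = (41·275561 + 105·4·26892, 41·26892 + 4·275561) = (22592641, 2204816)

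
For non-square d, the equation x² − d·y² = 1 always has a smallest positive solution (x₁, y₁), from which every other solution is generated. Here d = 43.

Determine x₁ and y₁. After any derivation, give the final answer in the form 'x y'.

√43 = [6; 1,1,3,1,5,1,3,1,1,12, …], period ℓ=10 (even) → k=9
i=0: a=6 ⇒ p=6, q=1
i=1: a=1 ⇒ p=7, q=1
…
i=4: a=1 ⇒ p=59, q=9
…
i=6: a=1 ⇒ p=400, q=61
…
i=8: a=1 ⇒ p=1941, q=296
i=9: a=1 ⇒ p=3482, q=531
→ (3482, 531).  Check: 3482²=12124324, 43·531²=12124323, difference 1.

3482 531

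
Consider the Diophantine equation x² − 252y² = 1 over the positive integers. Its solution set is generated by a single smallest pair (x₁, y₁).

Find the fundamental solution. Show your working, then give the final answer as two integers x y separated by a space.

d=252: √d = [15; 1,6,1,30] (ℓ=4, even), read p_3/q_3
k=0  a_k=15  p_k/q_k = 15/1
k=1  a_k=1  p_k/q_k = 16/1
k=2  a_k=6  p_k/q_k = 111/7
k=3  a_k=1  p_k/q_k = 127/8
(x₁, y₁) = (127, 8);  127² − 252·8² = 1 ✓

127 8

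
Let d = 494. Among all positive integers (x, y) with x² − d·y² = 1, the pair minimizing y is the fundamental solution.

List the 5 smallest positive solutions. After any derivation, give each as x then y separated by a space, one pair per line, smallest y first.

d=494: √d = [22; 4,2,2,1,2,1,2,2,4,44] (ℓ=10, even), read p_9/q_9
k=0  a_k=22  p_k/q_k = 22/1
k=1  a_k=4  p_k/q_k = 89/4
k=2  a_k=2  p_k/q_k = 200/9
k=3  a_k=2  p_k/q_k = 489/22
k=4  a_k=1  p_k/q_k = 689/31
k=5  a_k=2  p_k/q_k = 1867/84
k=6  a_k=1  p_k/q_k = 2556/115
k=7  a_k=2  p_k/q_k = 6979/314
k=8  a_k=2  p_k/q_k = 16514/743
k=9  a_k=4  p_k/q_k = 73035/3286
fundamental: x₁=73035, y₁=3286  (since 5334111225 − 494·10797796 = 1)
(73035+3286√494)^2 = 10668222449 + 479986020√494
(73035+3286√494)^3 = 1558307253052395 + 70111557938114√494
(73035+3286√494)^4 = 227621940442695115201 + 10241195267540325960√494
(73035+3286√494)^5 = 33248736838906168224357675 + 1495931392659503855039086√494

73035 3286
10668222449 479986020
1558307253052395 70111557938114
227621940442695115201 10241195267540325960
33248736838906168224357675 1495931392659503855039086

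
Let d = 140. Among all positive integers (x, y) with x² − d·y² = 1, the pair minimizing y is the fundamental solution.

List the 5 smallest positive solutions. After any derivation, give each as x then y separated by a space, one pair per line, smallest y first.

71 6
10081 852
1431431 120978
203253121 17178024
28860511751 2439158430

[11; 1,4,1,22] for √140; ℓ=4 ⇒ convergent index 3
step 0: (11, 1)  from 11·(1,0) + (0,1)
…
step 2: (59, 5)  from 4·(12,1) + (11,1)
step 3: (71, 6)  from 1·(59,5) + (12,1)
fundamental: x₁=71, y₁=6  (since 5041 − 140·36 = 1)
n=2: (71,6)∘(71,6) = (71·71+140·6·6, 71·6+6·71) = (10081,852)
n=3: (10081,852)∘(71,6) = (71·10081+140·6·852, 71·852+6·10081) = (1431431,120978)
n=4: (1431431,120978)∘(71,6) = (71·1431431+140·6·120978, 71·120978+6·1431431) = (203253121,17178024)
n=5: (203253121,17178024)∘(71,6) = (71·203253121+140·6·17178024, 71·17178024+6·203253121) = (28860511751,2439158430)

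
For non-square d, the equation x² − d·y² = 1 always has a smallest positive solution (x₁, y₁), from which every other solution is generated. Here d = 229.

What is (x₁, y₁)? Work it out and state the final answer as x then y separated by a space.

5848201 386460

√229 = [15; 7,1,1,7,30, …], period ℓ=5 (odd) → k=9
i=0: a=15 ⇒ p=15, q=1
…
i=4: a=7 ⇒ p=1710, q=113
i=5: a=30 ⇒ p=51527, q=3405
…
i=7: a=1 ⇒ p=413926, q=27353
i=8: a=1 ⇒ p=776325, q=51301
i=9: a=7 ⇒ p=5848201, q=386460
fundamental: x₁=5848201, y₁=386460  (since 34201454936401 − 229·149351331600 = 1)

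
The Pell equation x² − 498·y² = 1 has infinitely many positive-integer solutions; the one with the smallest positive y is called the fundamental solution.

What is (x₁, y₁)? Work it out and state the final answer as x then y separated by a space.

179777 8056

√498 = [22; 3,6,22,6,3,44, …], period ℓ=6 (even) → k=5
k=0  a_k=22  p_k/q_k = 22/1
…
k=4  a_k=6  p_k/q_k = 56794/2545
k=5  a_k=3  p_k/q_k = 179777/8056
fundamental: x₁=179777, y₁=8056  (since 32319769729 − 498·64899136 = 1)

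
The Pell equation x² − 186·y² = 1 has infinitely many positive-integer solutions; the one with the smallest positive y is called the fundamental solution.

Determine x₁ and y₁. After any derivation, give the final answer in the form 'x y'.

7501 550

√186 = [13; 1,1,1,3,4,3,1,1,1,26, …], period ℓ=10 (even) → k=9
a_0=13:  p_0=13·1+0=13,  q_0=13·0+1=1
a_1=1:  p_1=1·13+1=14,  q_1=1·1+0=1
a_2=1:  p_2=1·14+13=27,  q_2=1·1+1=2
a_3=1:  p_3=1·27+14=41,  q_3=1·2+1=3
a_4=3:  p_4=3·41+27=150,  q_4=3·3+2=11
a_5=4:  p_5=4·150+41=641,  q_5=4·11+3=47
…
a_8=1:  p_8=1·2714+2073=4787,  q_8=1·199+152=351
a_9=1:  p_9=1·4787+2714=7501,  q_9=1·351+199=550
→ (7501, 550).  Check: 7501²=56265001, 186·550²=56265000, difference 1.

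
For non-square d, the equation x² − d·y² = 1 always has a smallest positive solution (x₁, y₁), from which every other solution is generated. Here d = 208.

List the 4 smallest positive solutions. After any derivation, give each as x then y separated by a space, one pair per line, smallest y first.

649 45
842401 58410
1093435849 75816135
1419278889601 98409284820

√208 → a₀=14, period (2,2,1,2,2,28); ℓ=6 even so k=5
k=0  a_k=14  p_k/q_k = 14/1
k=1  a_k=2  p_k/q_k = 29/2
k=2  a_k=2  p_k/q_k = 72/5
…
k=4  a_k=2  p_k/q_k = 274/19
k=5  a_k=2  p_k/q_k = 649/45
(x₁, y₁) = (649, 45);  649² − 208·45² = 1 ✓
(649+45√208)^2 = 842401 + 58410√208
(649+45√208)^3 = 1093435849 + 75816135√208
(649+45√208)^4 = 1419278889601 + 98409284820√208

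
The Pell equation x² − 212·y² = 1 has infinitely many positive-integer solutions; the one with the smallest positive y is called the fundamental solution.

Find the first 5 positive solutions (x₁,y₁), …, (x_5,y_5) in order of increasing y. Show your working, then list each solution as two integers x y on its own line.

66249 4550
8777860001 602865900
1163048894346249 79878526013650
154101652394311440001 10583744939153731800
20418160737778428282906249 1402325036868112630022750

[14; 1,1,3,1,1,…,1,1,28] for √212; ℓ=14 ⇒ convergent index 13
step 0: (14, 1)  from 14·(1,0) + (0,1)
step 1: (15, 1)  from 1·(14,1) + (1,0)
step 2: (29, 2)  from 1·(15,1) + (14,1)
step 3: (102, 7)  from 3·(29,2) + (15,1)
step 4: (131, 9)  from 1·(102,7) + (29,2)
step 5: (233, 16)  from 1·(131,9) + (102,7)
…
step 7: (2417, 166)  from 6·(364,25) + (233,16)
…
step 10: (7979, 548)  from 1·(5198,357) + (2781,191)
step 11: (29135, 2001)  from 3·(7979,548) + (5198,357)
step 12: (37114, 2549)  from 1·(29135,2001) + (7979,548)
step 13: (66249, 4550)  from 1·(37114,2549) + (29135,2001)
(x₁, y₁) = (66249, 4550);  66249² − 212·4550² = 1 ✓
(66249+4550√212)^2 = 8777860001 + 602865900√212
(66249+4550√212)^3 = 1163048894346249 + 79878526013650√212
(66249+4550√212)^4 = 154101652394311440001 + 10583744939153731800√212
(66249+4550√212)^5 = 20418160737778428282906249 + 1402325036868112630022750√212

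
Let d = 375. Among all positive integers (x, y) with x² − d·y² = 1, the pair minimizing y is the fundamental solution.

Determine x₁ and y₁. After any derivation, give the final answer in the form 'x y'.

d=375: √d = [19; 2,1,2,1,5,1,2,1,2,38] (ℓ=10, even), read p_9/q_9
step 0: (19, 1)  from 19·(1,0) + (0,1)
…
step 6: (1433, 74)  from 1·(1220,63) + (213,11)
…
step 8: (5519, 285)  from 1·(4086,211) + (1433,74)
step 9: (15124, 781)  from 2·(5519,285) + (4086,211)
→ (15124, 781).  Check: 15124²=228735376, 375·781²=228735375, difference 1.

15124 781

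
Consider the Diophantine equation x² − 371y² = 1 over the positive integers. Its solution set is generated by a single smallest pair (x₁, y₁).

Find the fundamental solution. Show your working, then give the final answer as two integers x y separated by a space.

1695 88

[19; 3,1,4,1,3,38] for √371; ℓ=6 ⇒ convergent index 5
a_0=19:  p_0=19·1+0=19,  q_0=19·0+1=1
a_1=3:  p_1=3·19+1=58,  q_1=3·1+0=3
a_2=1:  p_2=1·58+19=77,  q_2=1·3+1=4
…
a_4=1:  p_4=1·366+77=443,  q_4=1·19+4=23
a_5=3:  p_5=3·443+366=1695,  q_5=3·23+19=88
(x₁, y₁) = (1695, 88);  1695² − 371·88² = 1 ✓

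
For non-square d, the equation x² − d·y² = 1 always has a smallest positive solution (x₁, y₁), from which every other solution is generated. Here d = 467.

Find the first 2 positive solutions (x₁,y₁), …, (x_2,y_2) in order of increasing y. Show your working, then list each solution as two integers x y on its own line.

1625626 75225
5285319783751 244575431700

d=467: √d = [21; 1,1,1,1,3,…,1,1,42] (ℓ=14, even), read p_13/q_13
a_0=21:  p_0=21·1+0=21,  q_0=21·0+1=1
a_1=1:  p_1=1·21+1=22,  q_1=1·1+0=1
a_2=1:  p_2=1·22+21=43,  q_2=1·1+1=2
a_3=1:  p_3=1·43+22=65,  q_3=1·2+1=3
a_4=1:  p_4=1·65+43=108,  q_4=1·3+2=5
a_5=3:  p_5=3·108+65=389,  q_5=3·5+3=18
a_6=3:  p_6=3·389+108=1275,  q_6=3·18+5=59
a_7=21:  p_7=21·1275+389=27164,  q_7=21·59+18=1257
a_8=3:  p_8=3·27164+1275=82767,  q_8=3·1257+59=3830
…
a_10=1:  p_10=1·275465+82767=358232,  q_10=1·12747+3830=16577
a_11=1:  p_11=1·358232+275465=633697,  q_11=1·16577+12747=29324
a_12=1:  p_12=1·633697+358232=991929,  q_12=1·29324+16577=45901
a_13=1:  p_13=1·991929+633697=1625626,  q_13=1·45901+29324=75225
fundamental: x₁=1625626, y₁=75225  (since 2642659891876 − 467·5658800625 = 1)
k=2:  x_2 = 1625626·1625626+467·75225·75225 = 5285319783751,  y_2 = 1625626·75225+75225·1625626 = 244575431700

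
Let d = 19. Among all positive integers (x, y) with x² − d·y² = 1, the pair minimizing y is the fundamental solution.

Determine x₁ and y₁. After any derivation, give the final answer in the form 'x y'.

[4; 2,1,3,1,2,8] for √19; ℓ=6 ⇒ convergent index 5
k=0  a_k=4  p_k/q_k = 4/1
k=1  a_k=2  p_k/q_k = 9/2
…
k=3  a_k=3  p_k/q_k = 48/11
k=4  a_k=1  p_k/q_k = 61/14
k=5  a_k=2  p_k/q_k = 170/39
(x₁, y₁) = (170, 39);  170² − 19·39² = 1 ✓

170 39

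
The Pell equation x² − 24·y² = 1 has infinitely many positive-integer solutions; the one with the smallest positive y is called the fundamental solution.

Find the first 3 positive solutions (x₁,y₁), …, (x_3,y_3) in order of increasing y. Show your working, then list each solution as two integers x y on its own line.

5 1
49 10
485 99

[4; 1,8] for √24; ℓ=2 ⇒ convergent index 1
i=0: a=4 ⇒ p=4, q=1
i=1: a=1 ⇒ p=5, q=1
fundamental: x₁=5, y₁=1  (since 25 − 24·1 = 1)
k=2:  x_2 = 5·5+24·1·1 = 49,  y_2 = 5·1+1·5 = 10
k=3:  x_3 = 5·49+24·1·10 = 485,  y_3 = 5·10+1·49 = 99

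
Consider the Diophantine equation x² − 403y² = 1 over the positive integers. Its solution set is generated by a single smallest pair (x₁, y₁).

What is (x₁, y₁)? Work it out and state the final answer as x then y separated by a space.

d=403: √d = [20; 13,2,1,3,1,3,1,2,13,40] (ℓ=10, even), read p_9/q_9
a_0=20:  p_0=20·1+0=20,  q_0=20·0+1=1
…
a_3=1:  p_3=1·542+261=803,  q_3=1·27+13=40
a_4=3:  p_4=3·803+542=2951,  q_4=3·40+27=147
…
a_7=1:  p_7=1·14213+3754=17967,  q_7=1·708+187=895
a_8=2:  p_8=2·17967+14213=50147,  q_8=2·895+708=2498
a_9=13:  p_9=13·50147+17967=669878,  q_9=13·2498+895=33369
→ (669878, 33369).  Check: 669878²=448736534884, 403·33369²=448736534883, difference 1.

669878 33369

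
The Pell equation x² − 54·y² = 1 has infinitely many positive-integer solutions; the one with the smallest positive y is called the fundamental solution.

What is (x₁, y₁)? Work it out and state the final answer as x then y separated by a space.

[7; 2,1,6,1,2,14] for √54; ℓ=6 ⇒ convergent index 5
k=0  a_k=7  p_k/q_k = 7/1
k=1  a_k=2  p_k/q_k = 15/2
k=2  a_k=1  p_k/q_k = 22/3
k=3  a_k=6  p_k/q_k = 147/20
k=4  a_k=1  p_k/q_k = 169/23
k=5  a_k=2  p_k/q_k = 485/66
fundamental: x₁=485, y₁=66  (since 235225 − 54·4356 = 1)

485 66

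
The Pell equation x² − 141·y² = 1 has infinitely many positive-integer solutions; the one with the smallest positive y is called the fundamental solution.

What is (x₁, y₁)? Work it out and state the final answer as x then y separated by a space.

d=141: √d = [11; 1,6,1,22] (ℓ=4, even), read p_3/q_3
step 0: (11, 1)  from 11·(1,0) + (0,1)
step 1: (12, 1)  from 1·(11,1) + (1,0)
step 2: (83, 7)  from 6·(12,1) + (11,1)
step 3: (95, 8)  from 1·(83,7) + (12,1)
→ (95, 8).  Check: 95²=9025, 141·8²=9024, difference 1.

95 8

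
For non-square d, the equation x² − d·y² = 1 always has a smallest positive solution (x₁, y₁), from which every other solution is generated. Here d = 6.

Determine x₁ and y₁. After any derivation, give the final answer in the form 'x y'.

√6 → a₀=2, period (2,4); ℓ=2 even so k=1
i=0: a=2 ⇒ p=2, q=1
i=1: a=2 ⇒ p=5, q=2
(x₁, y₁) = (5, 2);  5² − 6·2² = 1 ✓

5 2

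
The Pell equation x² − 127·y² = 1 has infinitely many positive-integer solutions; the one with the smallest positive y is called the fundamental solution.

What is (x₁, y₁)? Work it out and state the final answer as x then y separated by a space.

4730624 419775

√127 = [11; 3,1,2,2,7,11,7,2,2,1,3,22, …], period ℓ=12 (even) → k=11
i=0: a=11 ⇒ p=11, q=1
…
i=3: a=2 ⇒ p=124, q=11
…
i=6: a=11 ⇒ p=24218, q=2149
i=7: a=7 ⇒ p=171701, q=15236
i=8: a=2 ⇒ p=367620, q=32621
i=9: a=2 ⇒ p=906941, q=80478
i=10: a=1 ⇒ p=1274561, q=113099
i=11: a=3 ⇒ p=4730624, q=419775
(x₁, y₁) = (4730624, 419775);  4730624² − 127·419775² = 1 ✓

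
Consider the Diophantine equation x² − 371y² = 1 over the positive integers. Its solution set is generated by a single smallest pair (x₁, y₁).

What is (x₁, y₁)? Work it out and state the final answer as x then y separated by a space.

1695 88

√371 = [19; 3,1,4,1,3,38, …], period ℓ=6 (even) → k=5
k=0  a_k=19  p_k/q_k = 19/1
…
k=2  a_k=1  p_k/q_k = 77/4
…
k=4  a_k=1  p_k/q_k = 443/23
k=5  a_k=3  p_k/q_k = 1695/88
→ (1695, 88).  Check: 1695²=2873025, 371·88²=2873024, difference 1.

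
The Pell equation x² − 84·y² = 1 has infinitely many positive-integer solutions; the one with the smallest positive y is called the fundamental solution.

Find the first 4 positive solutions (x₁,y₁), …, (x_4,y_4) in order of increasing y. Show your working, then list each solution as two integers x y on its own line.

55 6
6049 660
665335 72594
73180801 7984680

√84 → a₀=9, period (6,18); ℓ=2 even so k=1
step 0: (9, 1)  from 9·(1,0) + (0,1)
step 1: (55, 6)  from 6·(9,1) + (1,0)
(x₁, y₁) = (55, 6);  55² − 84·6² = 1 ✓
k=2:  x_2 = 55·55+84·6·6 = 6049,  y_2 = 55·6+6·55 = 660
k=3:  x_3 = 55·6049+84·6·660 = 665335,  y_3 = 55·660+6·6049 = 72594
k=4:  x_4 = 55·665335+84·6·72594 = 73180801,  y_4 = 55·72594+6·665335 = 7984680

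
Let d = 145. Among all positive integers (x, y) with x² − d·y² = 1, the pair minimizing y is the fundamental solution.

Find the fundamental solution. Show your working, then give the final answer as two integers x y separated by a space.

289 24

√145 = [12; 24, …], period ℓ=1 (odd) → k=1
a_0=12:  p_0=12·1+0=12,  q_0=12·0+1=1
a_1=24:  p_1=24·12+1=289,  q_1=24·1+0=24
fundamental: x₁=289, y₁=24  (since 83521 − 145·576 = 1)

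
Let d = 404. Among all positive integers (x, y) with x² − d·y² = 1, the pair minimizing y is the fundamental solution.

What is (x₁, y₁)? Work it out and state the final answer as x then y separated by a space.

√404 = [20; 10,40, …], period ℓ=2 (even) → k=1
k=0  a_k=20  p_k/q_k = 20/1
k=1  a_k=10  p_k/q_k = 201/10
(x₁, y₁) = (201, 10);  201² − 404·10² = 1 ✓

201 10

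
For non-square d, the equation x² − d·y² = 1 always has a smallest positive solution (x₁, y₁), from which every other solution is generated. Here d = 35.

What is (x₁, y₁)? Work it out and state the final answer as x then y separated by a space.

√35 → a₀=5, period (1,10); ℓ=2 even so k=1
step 0: (5, 1)  from 5·(1,0) + (0,1)
step 1: (6, 1)  from 1·(5,1) + (1,0)
(x₁, y₁) = (6, 1);  6² − 35·1² = 1 ✓

6 1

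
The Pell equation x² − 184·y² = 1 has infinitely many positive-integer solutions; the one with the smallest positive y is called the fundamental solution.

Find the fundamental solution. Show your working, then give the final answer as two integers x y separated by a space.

√184 → a₀=13, period (1,1,3,2,1,2,1,2,3,1,1,26); ℓ=12 even so k=11
i=0: a=13 ⇒ p=13, q=1
…
i=3: a=3 ⇒ p=95, q=7
i=4: a=2 ⇒ p=217, q=16
…
i=8: a=2 ⇒ p=3147, q=232
i=9: a=3 ⇒ p=10594, q=781
i=10: a=1 ⇒ p=13741, q=1013
i=11: a=1 ⇒ p=24335, q=1794
→ (24335, 1794).  Check: 24335²=592192225, 184·1794²=592192224, difference 1.

24335 1794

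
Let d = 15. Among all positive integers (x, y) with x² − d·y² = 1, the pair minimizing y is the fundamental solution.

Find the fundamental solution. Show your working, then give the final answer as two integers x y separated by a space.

4 1

[3; 1,6] for √15; ℓ=2 ⇒ convergent index 1
step 0: (3, 1)  from 3·(1,0) + (0,1)
step 1: (4, 1)  from 1·(3,1) + (1,0)
fundamental: x₁=4, y₁=1  (since 16 − 15·1 = 1)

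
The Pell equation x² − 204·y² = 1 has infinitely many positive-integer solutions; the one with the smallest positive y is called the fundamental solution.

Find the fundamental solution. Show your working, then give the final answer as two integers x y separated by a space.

[14; 3,1,1,6,1,1,3,28] for √204; ℓ=8 ⇒ convergent index 7
i=0: a=14 ⇒ p=14, q=1
i=1: a=3 ⇒ p=43, q=3
…
i=3: a=1 ⇒ p=100, q=7
…
i=5: a=1 ⇒ p=757, q=53
i=6: a=1 ⇒ p=1414, q=99
i=7: a=3 ⇒ p=4999, q=350
fundamental: x₁=4999, y₁=350  (since 24990001 − 204·122500 = 1)

4999 350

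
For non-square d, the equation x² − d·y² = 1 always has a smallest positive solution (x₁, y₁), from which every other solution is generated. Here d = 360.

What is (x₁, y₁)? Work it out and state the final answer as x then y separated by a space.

√360 → a₀=18, period (1,36); ℓ=2 even so k=1
a_0=18:  p_0=18·1+0=18,  q_0=18·0+1=1
a_1=1:  p_1=1·18+1=19,  q_1=1·1+0=1
→ (19, 1).  Check: 19²=361, 360·1²=360, difference 1.

19 1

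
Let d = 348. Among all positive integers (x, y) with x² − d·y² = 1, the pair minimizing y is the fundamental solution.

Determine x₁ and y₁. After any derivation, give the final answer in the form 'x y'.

1567 84

√348 → a₀=18, period (1,1,1,8,1,1,1,36); ℓ=8 even so k=7
step 0: (18, 1)  from 18·(1,0) + (0,1)
step 1: (19, 1)  from 1·(18,1) + (1,0)
step 2: (37, 2)  from 1·(19,1) + (18,1)
step 3: (56, 3)  from 1·(37,2) + (19,1)
step 4: (485, 26)  from 8·(56,3) + (37,2)
…
step 6: (1026, 55)  from 1·(541,29) + (485,26)
step 7: (1567, 84)  from 1·(1026,55) + (541,29)
→ (1567, 84).  Check: 1567²=2455489, 348·84²=2455488, difference 1.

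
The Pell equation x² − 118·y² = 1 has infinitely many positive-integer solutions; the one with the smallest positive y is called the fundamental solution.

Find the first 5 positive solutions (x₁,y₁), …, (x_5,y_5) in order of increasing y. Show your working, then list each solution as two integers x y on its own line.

[10; 1,6,3,2,10,2,3,6,1,20] for √118; ℓ=10 ⇒ convergent index 9
a_0=10:  p_0=10·1+0=10,  q_0=10·0+1=1
…
a_2=6:  p_2=6·11+10=76,  q_2=6·1+1=7
a_3=3:  p_3=3·76+11=239,  q_3=3·7+1=22
a_4=2:  p_4=2·239+76=554,  q_4=2·22+7=51
a_5=10:  p_5=10·554+239=5779,  q_5=10·51+22=532
a_6=2:  p_6=2·5779+554=12112,  q_6=2·532+51=1115
…
a_8=6:  p_8=6·42115+12112=264802,  q_8=6·3877+1115=24377
a_9=1:  p_9=1·264802+42115=306917,  q_9=1·24377+3877=28254
fundamental: x₁=306917, y₁=28254  (since 94198044889 − 118·798288516 = 1)
n=2: (306917,28254)∘(306917,28254) = (306917·306917+118·28254·28254, 306917·28254+28254·306917) = (188396089777,17343265836)
n=3: (188396089777,17343265836)∘(306917,28254) = (306917·188396089777+118·28254·17343265836, 306917·17343265836+28254·188396089777) = (115643925371868101,10645886241146970)
n=4: (115643925371868101,10645886241146970)∘(306917,28254) = (306917·115643925371868101+118·28254·10645886241146970, 306917·10645886241146970+28254·115643925371868101) = (70986173286526887819457,6534806934930865917144)
n=5: (70986173286526887819457,6534806934930865917144)∘(306917,28254) = (306917·70986173286526887819457+118·28254·6534806934930865917144, 306917·6534806934930865917144+28254·70986173286526887819457) = (43573726693046301732396700037,4011286680085707263143023126)

306917 28254
188396089777 17343265836
115643925371868101 10645886241146970
70986173286526887819457 6534806934930865917144
43573726693046301732396700037 4011286680085707263143023126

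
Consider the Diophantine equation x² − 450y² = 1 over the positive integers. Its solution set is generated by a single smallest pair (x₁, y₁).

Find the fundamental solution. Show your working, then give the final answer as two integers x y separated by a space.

√450 → a₀=21, period (4,1,2,4,2,1,4,42); ℓ=8 even so k=7
k=0  a_k=21  p_k/q_k = 21/1
k=1  a_k=4  p_k/q_k = 85/4
…
k=4  a_k=4  p_k/q_k = 1294/61
…
k=6  a_k=1  p_k/q_k = 4179/197
k=7  a_k=4  p_k/q_k = 19601/924
→ (19601, 924).  Check: 19601²=384199201, 450·924²=384199200, difference 1.

19601 924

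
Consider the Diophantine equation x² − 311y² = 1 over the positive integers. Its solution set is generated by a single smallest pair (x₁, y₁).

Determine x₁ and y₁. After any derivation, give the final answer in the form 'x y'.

16883880 957397

d=311: √d = [17; 1,1,1,2,1,…,1,1,34] (ℓ=16, even), read p_15/q_15
step 0: (17, 1)  from 17·(1,0) + (0,1)
step 1: (18, 1)  from 1·(17,1) + (1,0)
…
step 7: (4109, 233)  from 3·(1305,74) + (194,11)
step 8: (71158, 4035)  from 17·(4109,233) + (1305,74)
…
step 11: (1594239, 90401)  from 1·(1376656,78063) + (217583,12338)
step 12: (4565134, 258865)  from 2·(1594239,90401) + (1376656,78063)
…
step 14: (10724507, 608131)  from 1·(6159373,349266) + (4565134,258865)
step 15: (16883880, 957397)  from 1·(10724507,608131) + (6159373,349266)
→ (16883880, 957397).  Check: 16883880²=285065403854400, 311·957397²=285065403854399, difference 1.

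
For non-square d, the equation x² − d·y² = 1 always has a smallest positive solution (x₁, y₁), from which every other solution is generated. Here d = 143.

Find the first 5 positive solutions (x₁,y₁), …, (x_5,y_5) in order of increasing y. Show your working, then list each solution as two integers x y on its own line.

12 1
287 24
6876 575
164737 13776
3946812 330049

√143 → a₀=11, period (1,22); ℓ=2 even so k=1
step 0: (11, 1)  from 11·(1,0) + (0,1)
step 1: (12, 1)  from 1·(11,1) + (1,0)
→ (12, 1).  Check: 12²=144, 143·1²=143, difference 1.
(x_2, y_2) = (12·12 + 143·1·1, 12·1 + 1·12) = (287, 24)
(x_3, y_3) = (12·287 + 143·1·24, 12·24 + 1·287) = (6876, 575)
(x_4, y_4) = (12·6876 + 143·1·575, 12·575 + 1·6876) = (164737, 13776)
(x_5, y_5) = (12·164737 + 143·1·13776, 12·13776 + 1·164737) = (3946812, 330049)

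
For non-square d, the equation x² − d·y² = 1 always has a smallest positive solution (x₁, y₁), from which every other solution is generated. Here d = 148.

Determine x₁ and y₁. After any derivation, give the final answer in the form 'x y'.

√148 = [12; 6,24, …], period ℓ=2 (even) → k=1
i=0: a=12 ⇒ p=12, q=1
i=1: a=6 ⇒ p=73, q=6
→ (73, 6).  Check: 73²=5329, 148·6²=5328, difference 1.

73 6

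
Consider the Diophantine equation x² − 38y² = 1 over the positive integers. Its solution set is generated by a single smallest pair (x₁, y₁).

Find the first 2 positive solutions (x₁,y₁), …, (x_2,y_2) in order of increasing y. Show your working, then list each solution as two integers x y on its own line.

√38 = [6; 6,12, …], period ℓ=2 (even) → k=1
a_0=6:  p_0=6·1+0=6,  q_0=6·0+1=1
a_1=6:  p_1=6·6+1=37,  q_1=6·1+0=6
fundamental: x₁=37, y₁=6  (since 1369 − 38·36 = 1)
n=2: (37,6)∘(37,6) = (37·37+38·6·6, 37·6+6·37) = (2737,444)

37 6
2737 444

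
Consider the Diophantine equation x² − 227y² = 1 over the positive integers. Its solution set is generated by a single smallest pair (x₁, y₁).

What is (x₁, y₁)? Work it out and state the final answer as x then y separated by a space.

d=227: √d = [15; 15,30] (ℓ=2, even), read p_1/q_1
k=0  a_k=15  p_k/q_k = 15/1
k=1  a_k=15  p_k/q_k = 226/15
→ (226, 15).  Check: 226²=51076, 227·15²=51075, difference 1.

226 15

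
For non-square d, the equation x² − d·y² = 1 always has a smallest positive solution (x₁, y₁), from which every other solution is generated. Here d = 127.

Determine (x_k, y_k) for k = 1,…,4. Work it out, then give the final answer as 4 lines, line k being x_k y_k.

√127 = [11; 3,1,2,2,7,11,7,2,2,1,3,22, …], period ℓ=12 (even) → k=11
k=0  a_k=11  p_k/q_k = 11/1
k=1  a_k=3  p_k/q_k = 34/3
…
k=3  a_k=2  p_k/q_k = 124/11
…
k=5  a_k=7  p_k/q_k = 2175/193
k=6  a_k=11  p_k/q_k = 24218/2149
k=7  a_k=7  p_k/q_k = 171701/15236
k=8  a_k=2  p_k/q_k = 367620/32621
…
k=10  a_k=1  p_k/q_k = 1274561/113099
k=11  a_k=3  p_k/q_k = 4730624/419775
(x₁, y₁) = (4730624, 419775);  4730624² − 127·419775² = 1 ✓
n=2: (4730624,419775)∘(4730624,419775) = (4730624·4730624+127·419775·419775, 4730624·419775+419775·4730624) = (44757606858751,3971595379200)
n=3: (44757606858751,3971595379200)∘(4730624,419775) = (4730624·44757606858751+127·419775·3971595379200, 4730624·3971595379200+419775·44757606858751) = (423462818377139450624,37576248838264821825)
n=4: (423462818377139450624,37576248838264821825)∘(4730624,419775) = (4730624·423462818377139450624+127·419775·37576248838264821825, 4730624·37576248838264821825+419775·423462818377139450624) = (4006486743445029115330560001,355518209168531397366758400)

4730624 419775
44757606858751 3971595379200
423462818377139450624 37576248838264821825
4006486743445029115330560001 355518209168531397366758400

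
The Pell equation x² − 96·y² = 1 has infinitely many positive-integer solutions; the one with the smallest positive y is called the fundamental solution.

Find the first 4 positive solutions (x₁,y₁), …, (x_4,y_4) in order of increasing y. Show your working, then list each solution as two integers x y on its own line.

√96 = [9; 1,3,1,18, …], period ℓ=4 (even) → k=3
a_0=9:  p_0=9·1+0=9,  q_0=9·0+1=1
a_1=1:  p_1=1·9+1=10,  q_1=1·1+0=1
a_2=3:  p_2=3·10+9=39,  q_2=3·1+1=4
a_3=1:  p_3=1·39+10=49,  q_3=1·4+1=5
→ (49, 5).  Check: 49²=2401, 96·5²=2400, difference 1.
(x_2, y_2) = (49·49 + 96·5·5, 49·5 + 5·49) = (4801, 490)
(x_3, y_3) = (49·4801 + 96·5·490, 49·490 + 5·4801) = (470449, 48015)
(x_4, y_4) = (49·470449 + 96·5·48015, 49·48015 + 5·470449) = (46099201, 4704980)

49 5
4801 490
470449 48015
46099201 4704980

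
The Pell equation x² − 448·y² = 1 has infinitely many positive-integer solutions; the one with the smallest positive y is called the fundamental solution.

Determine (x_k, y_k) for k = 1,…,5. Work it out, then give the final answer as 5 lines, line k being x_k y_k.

d=448: √d = [21; 6,42] (ℓ=2, even), read p_1/q_1
k=0  a_k=21  p_k/q_k = 21/1
k=1  a_k=6  p_k/q_k = 127/6
→ (127, 6).  Check: 127²=16129, 448·6²=16128, difference 1.
(127+6√448)^2 = 32257 + 1524√448
(127+6√448)^3 = 8193151 + 387090√448
(127+6√448)^4 = 2081028097 + 98319336√448
(127+6√448)^5 = 528572943487 + 24972724254√448

127 6
32257 1524
8193151 387090
2081028097 98319336
528572943487 24972724254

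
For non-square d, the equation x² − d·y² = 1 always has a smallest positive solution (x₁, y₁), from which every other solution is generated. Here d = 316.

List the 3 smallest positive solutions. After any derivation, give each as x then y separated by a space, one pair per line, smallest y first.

12799 720
327628801 18430560
8386642035199 471785474160

[17; 1,3,2,8,2,3,1,34] for √316; ℓ=8 ⇒ convergent index 7
step 0: (17, 1)  from 17·(1,0) + (0,1)
…
step 2: (71, 4)  from 3·(18,1) + (17,1)
…
step 4: (1351, 76)  from 8·(160,9) + (71,4)
…
step 6: (9937, 559)  from 3·(2862,161) + (1351,76)
step 7: (12799, 720)  from 1·(9937,559) + (2862,161)
→ (12799, 720).  Check: 12799²=163814401, 316·720²=163814400, difference 1.
n=2: (12799,720)∘(12799,720) = (12799·12799+316·720·720, 12799·720+720·12799) = (327628801,18430560)
n=3: (327628801,18430560)∘(12799,720) = (12799·327628801+316·720·18430560, 12799·18430560+720·327628801) = (8386642035199,471785474160)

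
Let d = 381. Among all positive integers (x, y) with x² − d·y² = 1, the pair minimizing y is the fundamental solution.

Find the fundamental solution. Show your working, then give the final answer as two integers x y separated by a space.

√381 → a₀=19, period (1,1,12,1,1,38); ℓ=6 even so k=5
k=0  a_k=19  p_k/q_k = 19/1
k=1  a_k=1  p_k/q_k = 20/1
k=2  a_k=1  p_k/q_k = 39/2
k=3  a_k=12  p_k/q_k = 488/25
k=4  a_k=1  p_k/q_k = 527/27
k=5  a_k=1  p_k/q_k = 1015/52
(x₁, y₁) = (1015, 52);  1015² − 381·52² = 1 ✓

1015 52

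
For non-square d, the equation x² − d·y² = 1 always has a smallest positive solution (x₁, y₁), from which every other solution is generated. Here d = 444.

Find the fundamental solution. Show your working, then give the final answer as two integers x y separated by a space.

d=444: √d = [21; 14,42] (ℓ=2, even), read p_1/q_1
i=0: a=21 ⇒ p=21, q=1
i=1: a=14 ⇒ p=295, q=14
(x₁, y₁) = (295, 14);  295² − 444·14² = 1 ✓

295 14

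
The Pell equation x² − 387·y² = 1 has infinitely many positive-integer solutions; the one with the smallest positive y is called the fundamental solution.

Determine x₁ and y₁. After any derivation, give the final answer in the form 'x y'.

[19; 1,2,19,2,1,38] for √387; ℓ=6 ⇒ convergent index 5
i=0: a=19 ⇒ p=19, q=1
i=1: a=1 ⇒ p=20, q=1
i=2: a=2 ⇒ p=59, q=3
…
i=4: a=2 ⇒ p=2341, q=119
i=5: a=1 ⇒ p=3482, q=177
→ (3482, 177).  Check: 3482²=12124324, 387·177²=12124323, difference 1.

3482 177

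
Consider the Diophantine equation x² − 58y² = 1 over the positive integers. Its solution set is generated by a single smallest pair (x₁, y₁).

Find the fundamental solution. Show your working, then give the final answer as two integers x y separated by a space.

19603 2574

√58 → a₀=7, period (1,1,1,1,1,1,14); ℓ=7 odd so k=13
k=0  a_k=7  p_k/q_k = 7/1
…
k=3  a_k=1  p_k/q_k = 23/3
…
k=5  a_k=1  p_k/q_k = 61/8
…
k=11  a_k=1  p_k/q_k = 7532/989
k=12  a_k=1  p_k/q_k = 12071/1585
k=13  a_k=1  p_k/q_k = 19603/2574
(x₁, y₁) = (19603, 2574);  19603² − 58·2574² = 1 ✓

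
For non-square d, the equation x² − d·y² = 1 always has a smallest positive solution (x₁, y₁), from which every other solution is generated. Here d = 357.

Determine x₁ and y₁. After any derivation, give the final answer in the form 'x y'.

√357 = [18; 1,8,2,8,1,36, …], period ℓ=6 (even) → k=5
k=0  a_k=18  p_k/q_k = 18/1
…
k=2  a_k=8  p_k/q_k = 170/9
…
k=4  a_k=8  p_k/q_k = 3042/161
k=5  a_k=1  p_k/q_k = 3401/180
(x₁, y₁) = (3401, 180);  3401² − 357·180² = 1 ✓

3401 180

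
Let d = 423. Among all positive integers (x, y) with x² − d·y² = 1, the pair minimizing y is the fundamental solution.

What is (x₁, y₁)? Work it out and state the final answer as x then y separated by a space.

4607 224

√423 → a₀=20, period (1,1,3,4,3,1,1,40); ℓ=8 even so k=7
i=0: a=20 ⇒ p=20, q=1
…
i=3: a=3 ⇒ p=144, q=7
i=4: a=4 ⇒ p=617, q=30
…
i=6: a=1 ⇒ p=2612, q=127
i=7: a=1 ⇒ p=4607, q=224
→ (4607, 224).  Check: 4607²=21224449, 423·224²=21224448, difference 1.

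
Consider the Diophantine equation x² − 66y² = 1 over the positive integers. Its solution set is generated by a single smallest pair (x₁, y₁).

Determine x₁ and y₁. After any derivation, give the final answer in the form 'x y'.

65 8

[8; 8,16] for √66; ℓ=2 ⇒ convergent index 1
i=0: a=8 ⇒ p=8, q=1
i=1: a=8 ⇒ p=65, q=8
(x₁, y₁) = (65, 8);  65² − 66·8² = 1 ✓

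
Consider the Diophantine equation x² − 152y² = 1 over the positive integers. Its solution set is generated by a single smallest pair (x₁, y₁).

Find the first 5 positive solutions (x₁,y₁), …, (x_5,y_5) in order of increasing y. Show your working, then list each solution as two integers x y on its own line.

√152 = [12; 3,24, …], period ℓ=2 (even) → k=1
a_0=12:  p_0=12·1+0=12,  q_0=12·0+1=1
a_1=3:  p_1=3·12+1=37,  q_1=3·1+0=3
(x₁, y₁) = (37, 3);  37² − 152·3² = 1 ✓
n=2: (37,3)∘(37,3) = (37·37+152·3·3, 37·3+3·37) = (2737,222)
n=3: (2737,222)∘(37,3) = (37·2737+152·3·222, 37·222+3·2737) = (202501,16425)
n=4: (202501,16425)∘(37,3) = (37·202501+152·3·16425, 37·16425+3·202501) = (14982337,1215228)
n=5: (14982337,1215228)∘(37,3) = (37·14982337+152·3·1215228, 37·1215228+3·14982337) = (1108490437,89910447)

37 3
2737 222
202501 16425
14982337 1215228
1108490437 89910447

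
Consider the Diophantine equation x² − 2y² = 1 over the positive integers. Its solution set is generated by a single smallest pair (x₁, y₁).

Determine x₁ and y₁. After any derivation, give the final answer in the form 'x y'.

3 2

√2 → a₀=1, period (2); ℓ=1 odd so k=1
k=0  a_k=1  p_k/q_k = 1/1
k=1  a_k=2  p_k/q_k = 3/2
→ (3, 2).  Check: 3²=9, 2·2²=8, difference 1.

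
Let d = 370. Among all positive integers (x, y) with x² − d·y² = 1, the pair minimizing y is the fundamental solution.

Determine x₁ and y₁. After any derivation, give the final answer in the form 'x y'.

√370 → a₀=19, period (4,4,38); ℓ=3 odd so k=5
a_0=19:  p_0=19·1+0=19,  q_0=19·0+1=1
…
a_3=38:  p_3=38·327+77=12503,  q_3=38·17+4=650
a_4=4:  p_4=4·12503+327=50339,  q_4=4·650+17=2617
a_5=4:  p_5=4·50339+12503=213859,  q_5=4·2617+650=11118
→ (213859, 11118).  Check: 213859²=45735671881, 370·11118²=45735671880, difference 1.

213859 11118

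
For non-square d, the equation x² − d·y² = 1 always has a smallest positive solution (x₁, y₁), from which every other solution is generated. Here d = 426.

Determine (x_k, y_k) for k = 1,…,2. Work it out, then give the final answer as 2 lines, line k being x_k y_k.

88751 4300
15753480001 763258600

√426 → a₀=20, period (1,1,1,3,2,6,2,3,1,1,1,40); ℓ=12 even so k=11
i=0: a=20 ⇒ p=20, q=1
…
i=2: a=1 ⇒ p=41, q=2
…
i=7: a=2 ⇒ p=7162, q=347
i=8: a=3 ⇒ p=24809, q=1202
…
i=10: a=1 ⇒ p=56780, q=2751
i=11: a=1 ⇒ p=88751, q=4300
(x₁, y₁) = (88751, 4300);  88751² − 426·4300² = 1 ✓
(88751+4300√426)^2 = 15753480001 + 763258600√426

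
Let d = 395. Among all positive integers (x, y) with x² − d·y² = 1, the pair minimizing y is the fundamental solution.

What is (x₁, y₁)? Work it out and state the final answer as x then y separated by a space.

d=395: √d = [19; 1,6,1,38] (ℓ=4, even), read p_3/q_3
k=0  a_k=19  p_k/q_k = 19/1
…
k=2  a_k=6  p_k/q_k = 139/7
k=3  a_k=1  p_k/q_k = 159/8
fundamental: x₁=159, y₁=8  (since 25281 − 395·64 = 1)

159 8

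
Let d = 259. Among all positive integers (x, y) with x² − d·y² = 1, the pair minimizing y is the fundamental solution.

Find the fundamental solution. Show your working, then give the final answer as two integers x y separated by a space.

√259 → a₀=16, period (10,1,2,3,4,3,2,1,10,32); ℓ=10 even so k=9
k=0  a_k=16  p_k/q_k = 16/1
k=1  a_k=10  p_k/q_k = 161/10
…
k=5  a_k=4  p_k/q_k = 7403/460
…
k=8  a_k=1  p_k/q_k = 79196/4921
k=9  a_k=10  p_k/q_k = 847225/52644
fundamental: x₁=847225, y₁=52644  (since 717790200625 − 259·2771390736 = 1)

847225 52644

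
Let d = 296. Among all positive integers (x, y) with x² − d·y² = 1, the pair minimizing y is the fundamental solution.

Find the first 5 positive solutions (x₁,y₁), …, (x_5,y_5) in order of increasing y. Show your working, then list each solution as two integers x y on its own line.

√296 = [17; 4,1,7,1,4,34, …], period ℓ=6 (even) → k=5
k=0  a_k=17  p_k/q_k = 17/1
k=1  a_k=4  p_k/q_k = 69/4
…
k=3  a_k=7  p_k/q_k = 671/39
k=4  a_k=1  p_k/q_k = 757/44
k=5  a_k=4  p_k/q_k = 3699/215
(x₁, y₁) = (3699, 215);  3699² − 296·215² = 1 ✓
(3699+215√296)^2 = 27365201 + 1590570√296
(3699+215√296)^3 = 202447753299 + 11767036645√296
(3699+215√296)^4 = 1497708451540801 + 87052535509140√296
(3699+215√296)^5 = 11080046922051092499 + 644014645929581075√296

3699 215
27365201 1590570
202447753299 11767036645
1497708451540801 87052535509140
11080046922051092499 644014645929581075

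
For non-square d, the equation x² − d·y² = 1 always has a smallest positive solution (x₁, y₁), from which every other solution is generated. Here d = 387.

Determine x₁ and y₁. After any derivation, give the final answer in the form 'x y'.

d=387: √d = [19; 1,2,19,2,1,38] (ℓ=6, even), read p_5/q_5
i=0: a=19 ⇒ p=19, q=1
i=1: a=1 ⇒ p=20, q=1
i=2: a=2 ⇒ p=59, q=3
i=3: a=19 ⇒ p=1141, q=58
i=4: a=2 ⇒ p=2341, q=119
i=5: a=1 ⇒ p=3482, q=177
(x₁, y₁) = (3482, 177);  3482² − 387·177² = 1 ✓

3482 177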